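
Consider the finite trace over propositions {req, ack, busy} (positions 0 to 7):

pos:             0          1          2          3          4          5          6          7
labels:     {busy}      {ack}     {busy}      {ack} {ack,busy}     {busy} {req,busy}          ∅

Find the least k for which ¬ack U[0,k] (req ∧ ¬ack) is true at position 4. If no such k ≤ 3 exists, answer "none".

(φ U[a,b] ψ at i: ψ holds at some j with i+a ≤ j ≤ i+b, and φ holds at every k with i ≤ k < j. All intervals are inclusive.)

Need earliest j ≥ 4 with (req ∧ ¬ack), and ¬ack at every k in [4,j-1].
  j=4: rhs fails.
  j=5: rhs fails.
  j=6: rhs holds but lhs fails at k=4.
  j=7: rhs fails.
No witness within the range → none.

none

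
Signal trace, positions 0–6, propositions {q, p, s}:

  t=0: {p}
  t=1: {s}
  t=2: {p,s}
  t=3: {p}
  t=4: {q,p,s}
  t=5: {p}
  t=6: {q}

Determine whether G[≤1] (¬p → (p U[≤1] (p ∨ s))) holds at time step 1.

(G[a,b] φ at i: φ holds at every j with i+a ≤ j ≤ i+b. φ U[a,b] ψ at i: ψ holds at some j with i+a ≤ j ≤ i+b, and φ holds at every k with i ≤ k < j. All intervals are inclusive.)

Check (¬p → (p U[≤1] (p ∨ s))) at every j in [1,2]:
  j=1: antecedent true; consequent holds → ✓
  j=2: antecedent false → ✓
All positions satisfy it → formula holds.

True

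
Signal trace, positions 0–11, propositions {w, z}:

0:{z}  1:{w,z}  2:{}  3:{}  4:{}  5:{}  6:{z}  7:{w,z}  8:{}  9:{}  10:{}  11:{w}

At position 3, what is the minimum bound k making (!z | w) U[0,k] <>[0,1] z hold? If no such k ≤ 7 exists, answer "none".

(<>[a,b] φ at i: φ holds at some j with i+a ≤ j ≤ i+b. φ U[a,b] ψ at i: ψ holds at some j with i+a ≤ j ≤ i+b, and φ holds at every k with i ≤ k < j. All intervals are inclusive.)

Need earliest j ≥ 3 with <>[0,1] z, and (!z | w) at every k in [3,j-1].
  j=3: rhs fails.
  j=4: rhs fails.
  j=5: rhs holds; lhs holds on [3,4]. k = 2.

2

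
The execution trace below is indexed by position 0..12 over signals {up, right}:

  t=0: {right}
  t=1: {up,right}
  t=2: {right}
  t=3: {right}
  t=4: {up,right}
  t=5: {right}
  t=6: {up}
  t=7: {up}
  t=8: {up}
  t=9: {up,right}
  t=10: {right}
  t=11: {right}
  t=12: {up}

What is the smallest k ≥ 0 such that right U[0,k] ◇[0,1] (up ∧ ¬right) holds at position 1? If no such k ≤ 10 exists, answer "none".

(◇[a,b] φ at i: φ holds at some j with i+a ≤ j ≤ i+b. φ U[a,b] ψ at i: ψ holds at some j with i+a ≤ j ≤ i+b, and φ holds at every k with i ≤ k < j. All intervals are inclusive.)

4

Need earliest j ≥ 1 with ◇[0,1] (up ∧ ¬right), and right at every k in [1,j-1].
  j=1: rhs fails.
  j=2: rhs fails.
  j=3: rhs fails.
  j=4: rhs fails.
  j=5: rhs holds; lhs holds on [1,4]. k = 4.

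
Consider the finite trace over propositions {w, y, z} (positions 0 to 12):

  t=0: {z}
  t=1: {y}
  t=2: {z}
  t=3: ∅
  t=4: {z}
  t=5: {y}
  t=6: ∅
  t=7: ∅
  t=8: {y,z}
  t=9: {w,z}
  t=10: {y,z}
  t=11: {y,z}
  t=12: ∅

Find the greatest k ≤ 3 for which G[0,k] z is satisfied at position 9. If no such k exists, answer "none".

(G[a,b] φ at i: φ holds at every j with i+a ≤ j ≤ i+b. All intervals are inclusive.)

2

z must hold from j=9 onward; find where it first fails.
  j=9: holds
  j=10: holds
  j=11: holds
  j=12: fails
Holds on [9,11], so largest k = 2.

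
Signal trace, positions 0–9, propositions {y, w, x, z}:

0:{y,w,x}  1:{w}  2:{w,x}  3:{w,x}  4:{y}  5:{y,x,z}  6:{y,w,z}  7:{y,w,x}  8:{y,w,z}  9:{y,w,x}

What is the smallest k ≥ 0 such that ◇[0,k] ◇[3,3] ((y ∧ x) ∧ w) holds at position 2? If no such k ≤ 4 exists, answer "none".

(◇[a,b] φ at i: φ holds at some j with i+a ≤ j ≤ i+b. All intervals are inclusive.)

2

Scan j = 2,3,… for ◇[3,3] ((y ∧ x) ∧ w):
  j=2: fails
  j=3: fails
  j=4: holds
First hit at j=4, so smallest k = 4-2 = 2.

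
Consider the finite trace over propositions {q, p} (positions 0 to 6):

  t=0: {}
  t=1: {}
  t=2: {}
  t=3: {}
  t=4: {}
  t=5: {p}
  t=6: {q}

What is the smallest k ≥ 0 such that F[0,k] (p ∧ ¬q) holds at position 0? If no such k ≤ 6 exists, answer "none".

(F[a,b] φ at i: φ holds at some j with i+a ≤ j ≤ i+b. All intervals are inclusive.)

Scan j = 0,1,… for (p ∧ ¬q):
  j=0: fails
  j=1: fails
  j=2: fails
  j=3: fails
  j=4: fails
  j=5: holds
First hit at j=5, so smallest k = 5-0 = 5.

5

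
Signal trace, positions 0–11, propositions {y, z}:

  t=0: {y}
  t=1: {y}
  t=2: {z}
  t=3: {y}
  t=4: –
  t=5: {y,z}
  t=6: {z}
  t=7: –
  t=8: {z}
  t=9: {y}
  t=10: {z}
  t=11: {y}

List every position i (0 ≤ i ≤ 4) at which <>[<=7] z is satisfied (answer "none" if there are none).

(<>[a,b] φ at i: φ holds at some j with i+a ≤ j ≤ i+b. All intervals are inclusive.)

Evaluate at each i in [0,4]:
  i=0: ✓ (witness j=2)
  i=1: ✓ (witness j=2)
  i=2: ✓ (witness j=2)
  i=3: ✓ (witness j=5)
  i=4: ✓ (witness j=5)

0, 1, 2, 3, 4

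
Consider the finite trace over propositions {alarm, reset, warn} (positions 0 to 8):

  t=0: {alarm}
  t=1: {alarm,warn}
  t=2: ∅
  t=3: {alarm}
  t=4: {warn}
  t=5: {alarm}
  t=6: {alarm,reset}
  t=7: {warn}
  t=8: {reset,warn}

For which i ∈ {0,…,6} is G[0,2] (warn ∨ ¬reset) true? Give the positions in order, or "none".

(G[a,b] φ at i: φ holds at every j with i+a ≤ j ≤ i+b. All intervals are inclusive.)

0, 1, 2, 3

Evaluate at each i in [0,6]:
  i=0: ✓ (all of [0,2])
  i=1: ✓ (all of [1,3])
  i=2: ✓ (all of [2,4])
  i=3: ✓ (all of [3,5])
  i=4: ✗ (fails at j=6)
  i=5: ✗ (fails at j=6)
  i=6: ✗ (fails at j=6)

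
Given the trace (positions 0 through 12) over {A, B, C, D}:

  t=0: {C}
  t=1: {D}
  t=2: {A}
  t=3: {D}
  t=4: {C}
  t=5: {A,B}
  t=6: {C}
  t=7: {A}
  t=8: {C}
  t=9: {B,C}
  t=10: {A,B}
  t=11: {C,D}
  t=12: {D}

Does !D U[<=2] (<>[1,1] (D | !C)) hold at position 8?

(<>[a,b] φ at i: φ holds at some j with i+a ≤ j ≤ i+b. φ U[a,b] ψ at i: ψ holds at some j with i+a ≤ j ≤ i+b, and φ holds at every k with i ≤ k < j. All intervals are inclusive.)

Need some j in [8,10] with <>[1,1] (D | !C), and !D at every k in [8,j-1].
  j=8: <>[1,1] (D | !C) — fails (none in [9,9]).
  j=9: <>[1,1] (D | !C) holds; !D holds at every k in [8,8] → satisfied.

Yes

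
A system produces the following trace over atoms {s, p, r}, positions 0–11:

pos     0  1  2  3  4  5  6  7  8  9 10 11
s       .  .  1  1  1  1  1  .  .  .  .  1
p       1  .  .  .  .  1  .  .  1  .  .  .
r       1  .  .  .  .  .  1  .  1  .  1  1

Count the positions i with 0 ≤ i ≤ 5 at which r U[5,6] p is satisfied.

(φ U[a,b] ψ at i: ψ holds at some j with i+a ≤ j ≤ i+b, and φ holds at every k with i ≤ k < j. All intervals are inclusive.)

0

Evaluate at each i in [0,5]:
  i=0: ✗ (lhs fails at k=1 before rhs at j=5)
  i=1: ✗ (no rhs in [6,7])
  i=2: ✗ (lhs fails at k=2 before rhs at j=8)
  i=3: ✗ (lhs fails at k=3 before rhs at j=8)
  i=4: ✗ (no rhs in [9,10])
  i=5: ✗ (no rhs in [10,11])
Positions where it holds: {} → 0.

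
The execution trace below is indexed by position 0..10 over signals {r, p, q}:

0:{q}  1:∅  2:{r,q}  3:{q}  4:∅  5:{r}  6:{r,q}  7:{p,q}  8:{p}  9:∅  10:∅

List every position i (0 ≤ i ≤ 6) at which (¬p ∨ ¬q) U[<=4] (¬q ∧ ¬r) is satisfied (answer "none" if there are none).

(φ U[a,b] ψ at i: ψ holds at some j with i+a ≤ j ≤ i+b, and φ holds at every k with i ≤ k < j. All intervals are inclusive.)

0, 1, 2, 3, 4

Evaluate at each i in [0,6]:
  i=0: ✓ (rhs at j=1; lhs holds on [0,0])
  i=1: ✓ (rhs at j=1)
  i=2: ✓ (rhs at j=4; lhs holds on [2,3])
  i=3: ✓ (rhs at j=4; lhs holds on [3,3])
  i=4: ✓ (rhs at j=4)
  i=5: ✗ (lhs fails at k=7 before rhs at j=8)
  i=6: ✗ (lhs fails at k=7 before rhs at j=8)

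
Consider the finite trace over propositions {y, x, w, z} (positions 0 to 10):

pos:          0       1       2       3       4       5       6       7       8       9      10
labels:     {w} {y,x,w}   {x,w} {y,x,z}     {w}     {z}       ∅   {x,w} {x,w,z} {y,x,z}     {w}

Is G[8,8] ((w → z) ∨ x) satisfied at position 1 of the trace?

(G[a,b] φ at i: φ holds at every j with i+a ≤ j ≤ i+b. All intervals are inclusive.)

Holds

Check ((w → z) ∨ x) at every j in [9,9]:
  j=9: true
All positions satisfy it → formula holds.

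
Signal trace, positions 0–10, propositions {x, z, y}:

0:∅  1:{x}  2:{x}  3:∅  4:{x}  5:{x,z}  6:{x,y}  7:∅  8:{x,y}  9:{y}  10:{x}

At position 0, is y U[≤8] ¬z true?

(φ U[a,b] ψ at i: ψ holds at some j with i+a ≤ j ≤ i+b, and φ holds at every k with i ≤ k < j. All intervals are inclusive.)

Need some j in [0,8] with ¬z, and y at every k in [0,j-1].
  j=0: ¬z holds; no prefix to check → satisfied.

Holds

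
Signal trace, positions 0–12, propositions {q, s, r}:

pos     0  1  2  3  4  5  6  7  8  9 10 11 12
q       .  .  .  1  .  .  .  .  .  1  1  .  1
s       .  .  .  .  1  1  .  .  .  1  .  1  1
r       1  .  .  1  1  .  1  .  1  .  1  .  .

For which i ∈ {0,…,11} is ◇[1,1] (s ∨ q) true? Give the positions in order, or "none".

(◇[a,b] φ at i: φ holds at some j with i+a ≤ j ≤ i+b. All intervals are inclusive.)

2, 3, 4, 8, 9, 10, 11

Evaluate at each i in [0,11]:
  i=0: ✗ (none in [1,1])
  i=1: ✗ (none in [2,2])
  i=2: ✓ (witness j=3)
  i=3: ✓ (witness j=4)
  i=4: ✓ (witness j=5)
  i=5: ✗ (none in [6,6])
  i=6: ✗ (none in [7,7])
  i=7: ✗ (none in [8,8])
  i=8: ✓ (witness j=9)
  i=9: ✓ (witness j=10)
  i=10: ✓ (witness j=11)
  i=11: ✓ (witness j=12)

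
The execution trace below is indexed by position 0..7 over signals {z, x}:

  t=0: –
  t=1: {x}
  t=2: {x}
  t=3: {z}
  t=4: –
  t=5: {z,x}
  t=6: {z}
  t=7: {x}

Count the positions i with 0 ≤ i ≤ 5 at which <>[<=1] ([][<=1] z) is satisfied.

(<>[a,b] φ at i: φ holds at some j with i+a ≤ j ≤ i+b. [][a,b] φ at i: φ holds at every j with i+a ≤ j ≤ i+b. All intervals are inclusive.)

Evaluate at each i in [0,5]:
  i=0: ✗ (none in [0,1])
  i=1: ✗ (none in [1,2])
  i=2: ✗ (none in [2,3])
  i=3: ✗ (none in [3,4])
  i=4: ✓ (witness j=5)
  i=5: ✓ (witness j=5)
Positions where it holds: {4, 5} → 2.

2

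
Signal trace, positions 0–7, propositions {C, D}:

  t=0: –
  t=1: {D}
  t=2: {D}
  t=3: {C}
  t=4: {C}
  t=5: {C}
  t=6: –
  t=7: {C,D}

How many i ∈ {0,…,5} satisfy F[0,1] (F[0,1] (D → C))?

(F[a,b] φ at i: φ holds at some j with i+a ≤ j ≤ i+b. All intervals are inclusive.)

Evaluate at each i in [0,5]:
  i=0: ✓ (witness j=0)
  i=1: ✓ (witness j=2)
  i=2: ✓ (witness j=2)
  i=3: ✓ (witness j=3)
  i=4: ✓ (witness j=4)
  i=5: ✓ (witness j=5)
Positions where it holds: {0, 1, 2, 3, 4, 5} → 6.

6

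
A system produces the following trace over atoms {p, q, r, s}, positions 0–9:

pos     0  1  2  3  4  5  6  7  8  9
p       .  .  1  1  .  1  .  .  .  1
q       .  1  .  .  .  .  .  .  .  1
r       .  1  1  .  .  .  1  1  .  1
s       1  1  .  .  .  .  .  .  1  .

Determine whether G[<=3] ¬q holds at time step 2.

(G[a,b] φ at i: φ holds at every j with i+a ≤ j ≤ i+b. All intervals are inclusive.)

Check ¬q at every j in [2,5]:
  j=2: true
  j=3: true
  j=4: true
  j=5: true
All positions satisfy it → formula holds.

True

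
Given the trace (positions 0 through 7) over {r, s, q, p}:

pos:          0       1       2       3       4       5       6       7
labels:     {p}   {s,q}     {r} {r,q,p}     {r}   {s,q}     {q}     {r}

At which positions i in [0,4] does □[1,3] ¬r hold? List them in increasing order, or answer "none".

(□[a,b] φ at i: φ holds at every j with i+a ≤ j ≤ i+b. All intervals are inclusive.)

none

Evaluate at each i in [0,4]:
  i=0: ✗ (fails at j=2)
  i=1: ✗ (fails at j=2)
  i=2: ✗ (fails at j=3)
  i=3: ✗ (fails at j=4)
  i=4: ✗ (fails at j=7)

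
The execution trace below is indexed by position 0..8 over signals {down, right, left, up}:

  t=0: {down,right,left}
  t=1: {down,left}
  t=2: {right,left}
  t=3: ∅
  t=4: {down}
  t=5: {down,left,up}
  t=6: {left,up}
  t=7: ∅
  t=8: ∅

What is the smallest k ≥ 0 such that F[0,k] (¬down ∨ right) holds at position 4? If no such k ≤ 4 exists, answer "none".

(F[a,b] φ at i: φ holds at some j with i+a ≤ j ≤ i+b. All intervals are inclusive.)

Scan j = 4,5,… for (¬down ∨ right):
  j=4: fails
  j=5: fails
  j=6: holds
First hit at j=6, so smallest k = 6-4 = 2.

2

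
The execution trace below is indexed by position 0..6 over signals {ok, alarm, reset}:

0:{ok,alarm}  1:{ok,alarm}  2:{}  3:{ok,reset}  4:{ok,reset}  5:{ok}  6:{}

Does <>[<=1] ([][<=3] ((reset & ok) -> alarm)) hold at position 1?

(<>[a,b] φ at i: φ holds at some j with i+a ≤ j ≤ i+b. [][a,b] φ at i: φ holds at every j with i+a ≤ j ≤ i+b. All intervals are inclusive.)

False

Check [][<=3] ((reset & ok) -> alarm) at each j in [1,2]:
  j=1: fails at 3
  j=2: fails at 3
No position in the window satisfies it → formula fails.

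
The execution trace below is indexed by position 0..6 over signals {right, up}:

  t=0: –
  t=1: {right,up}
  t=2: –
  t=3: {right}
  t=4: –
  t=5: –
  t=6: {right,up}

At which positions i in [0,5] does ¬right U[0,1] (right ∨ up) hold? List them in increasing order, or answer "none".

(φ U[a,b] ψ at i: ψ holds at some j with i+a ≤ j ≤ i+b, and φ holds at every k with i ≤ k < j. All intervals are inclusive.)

0, 1, 2, 3, 5

Evaluate at each i in [0,5]:
  i=0: ✓ (rhs at j=1; lhs holds on [0,0])
  i=1: ✓ (rhs at j=1)
  i=2: ✓ (rhs at j=3; lhs holds on [2,2])
  i=3: ✓ (rhs at j=3)
  i=4: ✗ (no rhs in [4,5])
  i=5: ✓ (rhs at j=6; lhs holds on [5,5])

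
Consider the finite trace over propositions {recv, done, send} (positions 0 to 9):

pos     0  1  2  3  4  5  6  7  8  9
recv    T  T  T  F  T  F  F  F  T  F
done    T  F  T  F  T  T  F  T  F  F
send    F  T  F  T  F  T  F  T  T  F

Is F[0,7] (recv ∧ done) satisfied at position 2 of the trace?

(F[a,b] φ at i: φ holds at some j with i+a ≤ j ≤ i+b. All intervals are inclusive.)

Holds

Check (recv ∧ done) at each j in [2,9]:
  j=2: true
  j=3: false
  j=4: true
  j=5: false
  j=6: false
  j=7: false
  j=8: false
  j=9: false
Found at j=2 → formula holds.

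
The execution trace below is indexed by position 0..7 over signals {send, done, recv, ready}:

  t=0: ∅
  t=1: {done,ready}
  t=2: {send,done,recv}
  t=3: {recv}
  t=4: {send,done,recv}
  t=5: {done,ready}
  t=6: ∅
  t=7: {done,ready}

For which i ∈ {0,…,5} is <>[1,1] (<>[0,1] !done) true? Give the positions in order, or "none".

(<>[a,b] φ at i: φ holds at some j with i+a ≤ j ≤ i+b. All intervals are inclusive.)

1, 2, 4, 5

Evaluate at each i in [0,5]:
  i=0: ✗ (none in [1,1])
  i=1: ✓ (witness j=2)
  i=2: ✓ (witness j=3)
  i=3: ✗ (none in [4,4])
  i=4: ✓ (witness j=5)
  i=5: ✓ (witness j=6)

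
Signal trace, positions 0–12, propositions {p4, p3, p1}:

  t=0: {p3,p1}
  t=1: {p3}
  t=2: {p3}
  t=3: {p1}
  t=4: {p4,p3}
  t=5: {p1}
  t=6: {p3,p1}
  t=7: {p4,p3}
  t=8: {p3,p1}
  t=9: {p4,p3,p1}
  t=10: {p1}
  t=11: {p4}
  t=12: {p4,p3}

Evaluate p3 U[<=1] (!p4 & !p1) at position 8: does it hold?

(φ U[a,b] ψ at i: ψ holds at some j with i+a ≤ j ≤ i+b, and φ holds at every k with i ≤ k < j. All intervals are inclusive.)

Need some j in [8,9] with (!p4 & !p1), and p3 at every k in [8,j-1].
  j=8: (!p4 & !p1) false.
  j=9: (!p4 & !p1) false.
No j in the window works → until fails.

False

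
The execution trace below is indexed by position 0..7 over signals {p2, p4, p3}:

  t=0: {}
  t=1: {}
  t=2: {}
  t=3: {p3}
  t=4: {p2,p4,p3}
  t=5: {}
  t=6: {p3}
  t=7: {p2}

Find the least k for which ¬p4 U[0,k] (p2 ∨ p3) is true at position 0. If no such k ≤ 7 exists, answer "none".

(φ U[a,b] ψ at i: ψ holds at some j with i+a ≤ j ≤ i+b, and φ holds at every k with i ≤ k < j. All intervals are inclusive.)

Need earliest j ≥ 0 with (p2 ∨ p3), and ¬p4 at every k in [0,j-1].
  j=0: rhs fails.
  j=1: rhs fails.
  j=2: rhs fails.
  j=3: rhs holds; lhs holds on [0,2]. k = 3.

3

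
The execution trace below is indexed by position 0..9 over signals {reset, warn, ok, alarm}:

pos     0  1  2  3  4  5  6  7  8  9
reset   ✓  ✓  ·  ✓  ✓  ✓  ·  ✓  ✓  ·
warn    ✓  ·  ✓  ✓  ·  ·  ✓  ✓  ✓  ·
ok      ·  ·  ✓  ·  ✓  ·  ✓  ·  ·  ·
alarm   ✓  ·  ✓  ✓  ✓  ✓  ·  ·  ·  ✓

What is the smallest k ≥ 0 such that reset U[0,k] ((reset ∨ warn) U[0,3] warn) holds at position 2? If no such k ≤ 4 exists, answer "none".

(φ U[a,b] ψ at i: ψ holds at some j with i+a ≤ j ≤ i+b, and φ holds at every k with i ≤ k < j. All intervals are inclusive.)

0

Need earliest j ≥ 2 with ((reset ∨ warn) U[0,3] warn), and reset at every k in [2,j-1].
  j=2: rhs holds (empty prefix). k = 0.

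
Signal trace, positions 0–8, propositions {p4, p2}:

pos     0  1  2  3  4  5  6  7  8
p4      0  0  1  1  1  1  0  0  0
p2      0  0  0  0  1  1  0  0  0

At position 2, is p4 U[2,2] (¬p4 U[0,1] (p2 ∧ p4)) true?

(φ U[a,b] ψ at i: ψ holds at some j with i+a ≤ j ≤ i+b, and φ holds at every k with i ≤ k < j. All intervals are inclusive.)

Need some j in [4,4] with (¬p4 U[0,1] (p2 ∧ p4)), and p4 at every k in [2,j-1].
  j=4: (¬p4 U[0,1] (p2 ∧ p4)) holds; p4 holds at every k in [2,3] → satisfied.

Yes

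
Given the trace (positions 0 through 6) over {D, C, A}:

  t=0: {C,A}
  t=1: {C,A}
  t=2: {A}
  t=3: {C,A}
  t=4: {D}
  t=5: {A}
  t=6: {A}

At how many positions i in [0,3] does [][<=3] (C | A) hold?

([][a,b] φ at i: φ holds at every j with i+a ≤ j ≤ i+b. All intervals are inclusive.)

Evaluate at each i in [0,3]:
  i=0: ✓ (all of [0,3])
  i=1: ✗ (fails at j=4)
  i=2: ✗ (fails at j=4)
  i=3: ✗ (fails at j=4)
Positions where it holds: {0} → 1.

1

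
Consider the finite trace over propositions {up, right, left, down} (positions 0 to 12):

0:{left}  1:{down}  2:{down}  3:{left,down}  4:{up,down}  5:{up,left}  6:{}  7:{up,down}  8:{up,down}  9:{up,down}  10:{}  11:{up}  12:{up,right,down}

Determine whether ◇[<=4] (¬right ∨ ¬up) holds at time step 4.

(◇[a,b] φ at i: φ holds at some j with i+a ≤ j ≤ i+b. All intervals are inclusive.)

Check (¬right ∨ ¬up) at each j in [4,8]:
  j=4: true
  j=5: true
  j=6: true
  j=7: true
  j=8: true
Found at j=4 → formula holds.

True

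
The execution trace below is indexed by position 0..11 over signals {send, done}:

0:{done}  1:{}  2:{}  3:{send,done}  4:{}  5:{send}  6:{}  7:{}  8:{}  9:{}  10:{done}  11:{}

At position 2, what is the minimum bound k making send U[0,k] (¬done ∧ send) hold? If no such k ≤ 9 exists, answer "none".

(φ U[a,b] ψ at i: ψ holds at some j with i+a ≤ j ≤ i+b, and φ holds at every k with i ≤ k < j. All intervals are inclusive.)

none

Need earliest j ≥ 2 with (¬done ∧ send), and send at every k in [2,j-1].
  j=2: rhs fails.
  j=3: rhs fails.
  j=4: rhs fails.
  j=5: rhs holds but lhs fails at k=2.
  j=6: rhs fails.
  j=7: rhs fails.
  j=8: rhs fails.
  j=9: rhs fails.
  j=10: rhs fails.
  j=11: rhs fails.
No witness within the range → none.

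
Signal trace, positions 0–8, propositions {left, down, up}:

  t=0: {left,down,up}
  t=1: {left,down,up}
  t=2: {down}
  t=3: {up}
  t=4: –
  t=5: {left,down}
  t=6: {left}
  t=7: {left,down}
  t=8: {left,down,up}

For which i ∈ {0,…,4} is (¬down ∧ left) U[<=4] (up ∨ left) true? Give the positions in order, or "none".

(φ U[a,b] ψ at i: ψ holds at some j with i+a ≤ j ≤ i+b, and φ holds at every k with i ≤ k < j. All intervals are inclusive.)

Evaluate at each i in [0,4]:
  i=0: ✓ (rhs at j=0)
  i=1: ✓ (rhs at j=1)
  i=2: ✗ (lhs fails at k=2 before rhs at j=3)
  i=3: ✓ (rhs at j=3)
  i=4: ✗ (lhs fails at k=4 before rhs at j=5)

0, 1, 3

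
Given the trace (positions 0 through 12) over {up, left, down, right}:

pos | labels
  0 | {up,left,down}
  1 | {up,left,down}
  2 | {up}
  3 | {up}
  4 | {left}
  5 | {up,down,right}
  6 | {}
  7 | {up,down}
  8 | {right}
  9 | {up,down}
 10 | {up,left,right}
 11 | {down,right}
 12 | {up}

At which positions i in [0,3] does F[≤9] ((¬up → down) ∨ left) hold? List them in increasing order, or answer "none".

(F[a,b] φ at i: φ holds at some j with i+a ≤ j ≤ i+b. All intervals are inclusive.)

0, 1, 2, 3

Evaluate at each i in [0,3]:
  i=0: ✓ (witness j=0)
  i=1: ✓ (witness j=1)
  i=2: ✓ (witness j=2)
  i=3: ✓ (witness j=3)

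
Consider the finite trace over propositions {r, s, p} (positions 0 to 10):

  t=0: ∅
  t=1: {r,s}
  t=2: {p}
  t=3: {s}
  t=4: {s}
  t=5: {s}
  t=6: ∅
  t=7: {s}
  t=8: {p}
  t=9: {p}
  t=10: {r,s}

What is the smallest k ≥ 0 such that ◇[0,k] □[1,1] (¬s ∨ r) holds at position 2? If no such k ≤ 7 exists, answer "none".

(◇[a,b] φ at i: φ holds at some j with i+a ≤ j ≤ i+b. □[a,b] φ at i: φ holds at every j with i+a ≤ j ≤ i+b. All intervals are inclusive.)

3

Scan j = 2,3,… for □[1,1] (¬s ∨ r):
  j=2: fails
  j=3: fails
  j=4: fails
  j=5: holds
First hit at j=5, so smallest k = 5-2 = 3.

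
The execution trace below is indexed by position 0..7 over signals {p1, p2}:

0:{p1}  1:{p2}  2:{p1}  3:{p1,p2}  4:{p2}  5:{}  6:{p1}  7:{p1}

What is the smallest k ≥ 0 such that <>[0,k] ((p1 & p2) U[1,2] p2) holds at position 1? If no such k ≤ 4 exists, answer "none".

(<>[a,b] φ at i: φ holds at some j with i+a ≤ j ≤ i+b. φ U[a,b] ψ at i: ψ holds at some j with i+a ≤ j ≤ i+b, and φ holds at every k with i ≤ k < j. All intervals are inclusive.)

Scan j = 1,2,… for ((p1 & p2) U[1,2] p2):
  j=1: fails
  j=2: fails
  j=3: holds
First hit at j=3, so smallest k = 3-1 = 2.

2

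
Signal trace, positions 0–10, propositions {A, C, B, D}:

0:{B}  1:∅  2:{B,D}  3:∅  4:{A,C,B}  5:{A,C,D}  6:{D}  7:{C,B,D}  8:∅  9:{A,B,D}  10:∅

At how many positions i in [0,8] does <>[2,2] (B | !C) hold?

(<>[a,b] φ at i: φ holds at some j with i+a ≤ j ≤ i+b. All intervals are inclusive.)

8

Evaluate at each i in [0,8]:
  i=0: ✓ (witness j=2)
  i=1: ✓ (witness j=3)
  i=2: ✓ (witness j=4)
  i=3: ✗ (none in [5,5])
  i=4: ✓ (witness j=6)
  i=5: ✓ (witness j=7)
  i=6: ✓ (witness j=8)
  i=7: ✓ (witness j=9)
  i=8: ✓ (witness j=10)
Positions where it holds: {0, 1, 2, 4, 5, 6, 7, 8} → 8.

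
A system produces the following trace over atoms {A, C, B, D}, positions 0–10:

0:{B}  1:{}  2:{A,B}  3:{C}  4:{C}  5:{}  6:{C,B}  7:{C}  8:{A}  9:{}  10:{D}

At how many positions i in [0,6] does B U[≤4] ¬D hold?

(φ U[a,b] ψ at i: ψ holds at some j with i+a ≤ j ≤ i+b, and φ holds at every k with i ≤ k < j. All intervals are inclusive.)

7

Evaluate at each i in [0,6]:
  i=0: ✓ (rhs at j=0)
  i=1: ✓ (rhs at j=1)
  i=2: ✓ (rhs at j=2)
  i=3: ✓ (rhs at j=3)
  i=4: ✓ (rhs at j=4)
  i=5: ✓ (rhs at j=5)
  i=6: ✓ (rhs at j=6)
Positions where it holds: {0, 1, 2, 3, 4, 5, 6} → 7.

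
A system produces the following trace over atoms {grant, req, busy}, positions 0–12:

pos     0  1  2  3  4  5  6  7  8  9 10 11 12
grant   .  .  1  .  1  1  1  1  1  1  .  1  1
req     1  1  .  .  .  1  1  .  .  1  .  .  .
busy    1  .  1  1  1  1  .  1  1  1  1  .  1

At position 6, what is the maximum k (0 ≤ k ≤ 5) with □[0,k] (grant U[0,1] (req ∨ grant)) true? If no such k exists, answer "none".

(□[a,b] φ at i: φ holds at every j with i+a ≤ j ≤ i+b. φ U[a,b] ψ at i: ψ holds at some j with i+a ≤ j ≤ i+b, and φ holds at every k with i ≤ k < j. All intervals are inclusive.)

3

(grant U[0,1] (req ∨ grant)) must hold from j=6 onward; find where it first fails.
  j=6: holds
  j=7: holds
  j=8: holds
  j=9: holds
  j=10: fails
Holds on [6,9], so largest k = 3.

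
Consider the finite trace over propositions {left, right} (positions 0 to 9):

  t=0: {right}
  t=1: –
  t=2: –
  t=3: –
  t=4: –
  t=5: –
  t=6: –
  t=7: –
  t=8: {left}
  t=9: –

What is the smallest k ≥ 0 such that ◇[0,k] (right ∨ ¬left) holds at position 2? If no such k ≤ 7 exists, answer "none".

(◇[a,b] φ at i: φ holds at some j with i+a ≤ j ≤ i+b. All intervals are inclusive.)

0

Scan j = 2,3,… for (right ∨ ¬left):
  j=2: holds
First hit at j=2, so smallest k = 2-2 = 0.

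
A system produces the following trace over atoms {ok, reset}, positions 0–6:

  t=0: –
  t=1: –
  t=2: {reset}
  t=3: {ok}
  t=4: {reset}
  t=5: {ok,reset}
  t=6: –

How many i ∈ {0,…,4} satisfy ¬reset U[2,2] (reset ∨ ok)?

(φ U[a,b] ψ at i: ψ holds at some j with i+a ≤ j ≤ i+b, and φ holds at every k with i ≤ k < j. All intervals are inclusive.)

1

Evaluate at each i in [0,4]:
  i=0: ✓ (rhs at j=2; lhs holds on [0,1])
  i=1: ✗ (lhs fails at k=2 before rhs at j=3)
  i=2: ✗ (lhs fails at k=2 before rhs at j=4)
  i=3: ✗ (lhs fails at k=4 before rhs at j=5)
  i=4: ✗ (no rhs in [6,6])
Positions where it holds: {0} → 1.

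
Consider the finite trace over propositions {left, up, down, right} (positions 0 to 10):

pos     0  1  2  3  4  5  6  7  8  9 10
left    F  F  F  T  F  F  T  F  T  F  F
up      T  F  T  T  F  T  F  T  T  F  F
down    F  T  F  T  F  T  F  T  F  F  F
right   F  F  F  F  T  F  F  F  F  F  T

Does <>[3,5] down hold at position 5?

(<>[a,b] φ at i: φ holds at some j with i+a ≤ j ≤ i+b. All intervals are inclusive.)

No

Check down at each j in [8,10]:
  j=8: false
  j=9: false
  j=10: false
No position in the window satisfies it → formula fails.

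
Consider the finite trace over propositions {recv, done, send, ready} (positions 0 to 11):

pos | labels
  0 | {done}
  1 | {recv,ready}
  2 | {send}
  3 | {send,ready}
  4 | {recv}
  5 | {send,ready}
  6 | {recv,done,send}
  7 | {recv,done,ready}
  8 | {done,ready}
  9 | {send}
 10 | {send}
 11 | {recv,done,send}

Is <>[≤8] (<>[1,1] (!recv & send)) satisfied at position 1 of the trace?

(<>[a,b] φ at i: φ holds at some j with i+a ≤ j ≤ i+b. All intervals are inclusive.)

Yes

Check <>[1,1] (!recv & send) at each j in [1,9]:
  j=1: holds (witness at 2)
  j=2: holds (witness at 3)
  j=3: fails (none in [4,4])
  j=4: holds (witness at 5)
  j=5: fails (none in [6,6])
  j=6: fails (none in [7,7])
  j=7: fails (none in [8,8])
  j=8: holds (witness at 9)
  j=9: holds (witness at 10)
Found at j=1 → formula holds.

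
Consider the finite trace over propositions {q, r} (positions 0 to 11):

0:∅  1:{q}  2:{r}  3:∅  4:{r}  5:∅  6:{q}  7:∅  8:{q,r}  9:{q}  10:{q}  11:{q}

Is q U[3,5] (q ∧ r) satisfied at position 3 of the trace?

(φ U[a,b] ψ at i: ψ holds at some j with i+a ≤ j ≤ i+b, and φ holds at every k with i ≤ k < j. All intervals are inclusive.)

Need some j in [6,8] with (q ∧ r), and q at every k in [3,j-1].
  j=6: (q ∧ r) false.
  j=7: (q ∧ r) false.
  j=8: (q ∧ r) holds, but q fails at k=3 → not this j.
No j in the window works → until fails.

No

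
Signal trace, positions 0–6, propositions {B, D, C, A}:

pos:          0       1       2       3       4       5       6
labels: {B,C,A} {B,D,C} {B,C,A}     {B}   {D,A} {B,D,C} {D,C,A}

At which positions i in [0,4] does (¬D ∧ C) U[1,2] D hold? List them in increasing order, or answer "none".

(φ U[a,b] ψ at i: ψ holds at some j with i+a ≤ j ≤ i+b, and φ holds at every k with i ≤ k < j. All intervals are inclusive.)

Evaluate at each i in [0,4]:
  i=0: ✓ (rhs at j=1; lhs holds on [0,0])
  i=1: ✗ (no rhs in [2,3])
  i=2: ✗ (lhs fails at k=3 before rhs at j=4)
  i=3: ✗ (lhs fails at k=3 before rhs at j=4)
  i=4: ✗ (lhs fails at k=4 before rhs at j=5)

0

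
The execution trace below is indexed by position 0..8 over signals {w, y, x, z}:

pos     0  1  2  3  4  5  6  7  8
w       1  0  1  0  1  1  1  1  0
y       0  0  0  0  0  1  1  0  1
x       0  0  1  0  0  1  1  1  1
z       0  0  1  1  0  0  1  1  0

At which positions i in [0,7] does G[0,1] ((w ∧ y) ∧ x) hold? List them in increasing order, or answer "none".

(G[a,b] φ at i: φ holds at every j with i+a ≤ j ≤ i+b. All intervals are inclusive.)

5

Evaluate at each i in [0,7]:
  i=0: ✗ (fails at j=0)
  i=1: ✗ (fails at j=1)
  i=2: ✗ (fails at j=2)
  i=3: ✗ (fails at j=3)
  i=4: ✗ (fails at j=4)
  i=5: ✓ (all of [5,6])
  i=6: ✗ (fails at j=7)
  i=7: ✗ (fails at j=7)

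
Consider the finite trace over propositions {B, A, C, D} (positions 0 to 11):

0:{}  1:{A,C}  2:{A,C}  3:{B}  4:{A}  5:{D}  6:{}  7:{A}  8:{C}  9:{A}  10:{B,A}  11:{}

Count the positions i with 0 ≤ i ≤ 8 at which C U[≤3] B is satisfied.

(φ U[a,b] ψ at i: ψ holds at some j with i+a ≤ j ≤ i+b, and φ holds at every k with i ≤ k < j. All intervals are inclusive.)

3

Evaluate at each i in [0,8]:
  i=0: ✗ (lhs fails at k=0 before rhs at j=3)
  i=1: ✓ (rhs at j=3; lhs holds on [1,2])
  i=2: ✓ (rhs at j=3; lhs holds on [2,2])
  i=3: ✓ (rhs at j=3)
  i=4: ✗ (no rhs in [4,7])
  i=5: ✗ (no rhs in [5,8])
  i=6: ✗ (no rhs in [6,9])
  i=7: ✗ (lhs fails at k=7 before rhs at j=10)
  i=8: ✗ (lhs fails at k=9 before rhs at j=10)
Positions where it holds: {1, 2, 3} → 3.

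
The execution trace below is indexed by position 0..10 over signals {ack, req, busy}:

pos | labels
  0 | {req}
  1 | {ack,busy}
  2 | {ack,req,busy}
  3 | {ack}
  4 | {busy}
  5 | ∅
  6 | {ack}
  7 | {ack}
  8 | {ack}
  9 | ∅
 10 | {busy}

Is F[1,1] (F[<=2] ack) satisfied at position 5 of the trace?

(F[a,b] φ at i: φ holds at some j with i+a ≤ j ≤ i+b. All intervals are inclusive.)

Check F[<=2] ack at each j in [6,6]:
  j=6: holds (witness at 6)
Found at j=6 → formula holds.

Yes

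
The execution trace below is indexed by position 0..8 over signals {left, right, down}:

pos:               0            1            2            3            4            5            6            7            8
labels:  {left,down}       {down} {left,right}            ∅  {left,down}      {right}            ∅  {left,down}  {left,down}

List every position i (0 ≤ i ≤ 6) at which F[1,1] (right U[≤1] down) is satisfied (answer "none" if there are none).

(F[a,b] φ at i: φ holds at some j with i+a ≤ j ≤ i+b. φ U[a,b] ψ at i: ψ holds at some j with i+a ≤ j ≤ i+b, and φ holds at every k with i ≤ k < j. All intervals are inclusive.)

0, 3, 6

Evaluate at each i in [0,6]:
  i=0: ✓ (witness j=1)
  i=1: ✗ (none in [2,2])
  i=2: ✗ (none in [3,3])
  i=3: ✓ (witness j=4)
  i=4: ✗ (none in [5,5])
  i=5: ✗ (none in [6,6])
  i=6: ✓ (witness j=7)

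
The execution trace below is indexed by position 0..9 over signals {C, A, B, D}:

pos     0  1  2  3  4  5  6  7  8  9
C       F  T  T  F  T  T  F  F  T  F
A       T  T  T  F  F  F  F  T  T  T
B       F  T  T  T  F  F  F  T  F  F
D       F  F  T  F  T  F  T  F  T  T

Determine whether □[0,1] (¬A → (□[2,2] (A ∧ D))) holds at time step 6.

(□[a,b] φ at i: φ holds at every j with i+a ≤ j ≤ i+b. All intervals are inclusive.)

Yes

Check (¬A → (□[2,2] (A ∧ D))) at every j in [6,7]:
  j=6: antecedent true; consequent holds on [8,8] → ✓
  j=7: antecedent false → ✓
All positions satisfy it → formula holds.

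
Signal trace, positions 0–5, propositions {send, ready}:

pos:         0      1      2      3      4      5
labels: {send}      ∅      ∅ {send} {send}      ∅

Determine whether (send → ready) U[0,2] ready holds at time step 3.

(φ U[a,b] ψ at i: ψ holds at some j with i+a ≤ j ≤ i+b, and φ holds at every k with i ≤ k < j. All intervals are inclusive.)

Need some j in [3,5] with ready, and (send → ready) at every k in [3,j-1].
  j=3: ready false.
  j=4: ready false.
  j=5: ready false.
No j in the window works → until fails.

False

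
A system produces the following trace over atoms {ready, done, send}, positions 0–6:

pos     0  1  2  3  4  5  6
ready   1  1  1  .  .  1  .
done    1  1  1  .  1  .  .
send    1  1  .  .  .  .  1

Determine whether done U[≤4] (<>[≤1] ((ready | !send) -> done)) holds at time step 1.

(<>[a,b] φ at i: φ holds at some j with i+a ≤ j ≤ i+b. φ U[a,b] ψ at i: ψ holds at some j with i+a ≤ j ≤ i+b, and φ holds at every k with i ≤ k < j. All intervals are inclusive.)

Need some j in [1,5] with <>[≤1] ((ready | !send) -> done), and done at every k in [1,j-1].
  j=1: <>[≤1] ((ready | !send) -> done) holds; no prefix to check → satisfied.

Holds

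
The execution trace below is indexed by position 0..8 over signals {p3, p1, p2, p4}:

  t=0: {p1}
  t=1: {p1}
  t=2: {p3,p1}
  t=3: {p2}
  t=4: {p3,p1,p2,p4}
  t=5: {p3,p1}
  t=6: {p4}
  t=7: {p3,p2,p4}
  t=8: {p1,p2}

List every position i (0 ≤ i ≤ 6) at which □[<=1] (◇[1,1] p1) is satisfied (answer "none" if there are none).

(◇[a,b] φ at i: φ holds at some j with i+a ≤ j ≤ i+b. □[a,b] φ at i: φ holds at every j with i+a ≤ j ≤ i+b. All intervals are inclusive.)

0, 3

Evaluate at each i in [0,6]:
  i=0: ✓ (all of [0,1])
  i=1: ✗ (fails at j=2)
  i=2: ✗ (fails at j=2)
  i=3: ✓ (all of [3,4])
  i=4: ✗ (fails at j=5)
  i=5: ✗ (fails at j=5)
  i=6: ✗ (fails at j=6)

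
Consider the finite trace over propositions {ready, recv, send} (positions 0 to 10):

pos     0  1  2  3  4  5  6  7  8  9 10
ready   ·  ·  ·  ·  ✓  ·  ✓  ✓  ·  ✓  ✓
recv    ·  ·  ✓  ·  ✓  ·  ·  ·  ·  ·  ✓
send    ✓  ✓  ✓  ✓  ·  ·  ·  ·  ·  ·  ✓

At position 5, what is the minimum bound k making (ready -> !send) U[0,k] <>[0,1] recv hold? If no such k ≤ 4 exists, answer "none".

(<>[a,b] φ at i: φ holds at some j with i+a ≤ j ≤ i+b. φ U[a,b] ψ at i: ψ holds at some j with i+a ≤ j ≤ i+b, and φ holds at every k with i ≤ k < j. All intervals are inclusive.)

Need earliest j ≥ 5 with <>[0,1] recv, and (ready -> !send) at every k in [5,j-1].
  j=5: rhs fails.
  j=6: rhs fails.
  j=7: rhs fails.
  j=8: rhs fails.
  j=9: rhs holds; lhs holds on [5,8]. k = 4.

4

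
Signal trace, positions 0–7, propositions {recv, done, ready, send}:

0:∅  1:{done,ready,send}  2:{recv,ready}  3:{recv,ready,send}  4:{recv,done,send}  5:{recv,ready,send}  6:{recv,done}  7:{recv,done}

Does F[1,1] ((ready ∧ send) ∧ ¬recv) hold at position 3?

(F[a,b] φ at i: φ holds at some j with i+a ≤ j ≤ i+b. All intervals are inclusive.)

Does not hold

Check ((ready ∧ send) ∧ ¬recv) at each j in [4,4]:
  j=4: false
No position in the window satisfies it → formula fails.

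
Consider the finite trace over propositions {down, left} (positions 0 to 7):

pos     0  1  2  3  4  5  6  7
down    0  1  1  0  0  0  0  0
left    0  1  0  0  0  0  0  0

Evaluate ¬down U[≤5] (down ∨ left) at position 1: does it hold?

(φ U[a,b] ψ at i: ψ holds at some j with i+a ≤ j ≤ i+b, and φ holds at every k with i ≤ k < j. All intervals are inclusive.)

Need some j in [1,6] with (down ∨ left), and ¬down at every k in [1,j-1].
  j=1: (down ∨ left) holds; no prefix to check → satisfied.

Holds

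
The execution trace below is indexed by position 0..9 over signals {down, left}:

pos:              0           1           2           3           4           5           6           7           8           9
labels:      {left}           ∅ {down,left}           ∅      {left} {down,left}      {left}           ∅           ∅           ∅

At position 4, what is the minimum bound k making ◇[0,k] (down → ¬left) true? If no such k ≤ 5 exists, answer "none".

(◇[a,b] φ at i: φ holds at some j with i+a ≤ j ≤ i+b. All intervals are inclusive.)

Scan j = 4,5,… for (down → ¬left):
  j=4: holds
First hit at j=4, so smallest k = 4-4 = 0.

0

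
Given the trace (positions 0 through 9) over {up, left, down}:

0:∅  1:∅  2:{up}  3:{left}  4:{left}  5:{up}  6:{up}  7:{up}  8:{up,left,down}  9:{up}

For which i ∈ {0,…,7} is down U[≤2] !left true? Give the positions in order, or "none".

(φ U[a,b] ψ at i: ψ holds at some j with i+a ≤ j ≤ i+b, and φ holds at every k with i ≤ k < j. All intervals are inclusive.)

Evaluate at each i in [0,7]:
  i=0: ✓ (rhs at j=0)
  i=1: ✓ (rhs at j=1)
  i=2: ✓ (rhs at j=2)
  i=3: ✗ (lhs fails at k=3 before rhs at j=5)
  i=4: ✗ (lhs fails at k=4 before rhs at j=5)
  i=5: ✓ (rhs at j=5)
  i=6: ✓ (rhs at j=6)
  i=7: ✓ (rhs at j=7)

0, 1, 2, 5, 6, 7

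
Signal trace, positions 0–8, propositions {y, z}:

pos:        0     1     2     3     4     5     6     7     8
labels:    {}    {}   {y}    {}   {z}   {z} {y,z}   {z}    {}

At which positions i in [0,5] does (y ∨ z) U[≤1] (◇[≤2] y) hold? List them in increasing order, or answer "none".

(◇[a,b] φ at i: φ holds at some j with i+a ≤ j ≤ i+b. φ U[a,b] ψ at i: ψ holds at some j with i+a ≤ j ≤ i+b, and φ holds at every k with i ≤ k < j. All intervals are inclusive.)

Evaluate at each i in [0,5]:
  i=0: ✓ (rhs at j=0)
  i=1: ✓ (rhs at j=1)
  i=2: ✓ (rhs at j=2)
  i=3: ✗ (lhs fails at k=3 before rhs at j=4)
  i=4: ✓ (rhs at j=4)
  i=5: ✓ (rhs at j=5)

0, 1, 2, 4, 5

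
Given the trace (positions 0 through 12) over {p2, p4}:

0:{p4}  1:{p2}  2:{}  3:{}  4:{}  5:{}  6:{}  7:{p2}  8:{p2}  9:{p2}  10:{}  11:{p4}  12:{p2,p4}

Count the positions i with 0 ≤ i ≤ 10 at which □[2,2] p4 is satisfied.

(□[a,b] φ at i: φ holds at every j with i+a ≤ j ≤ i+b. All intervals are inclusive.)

2

Evaluate at each i in [0,10]:
  i=0: ✗ (fails at j=2)
  i=1: ✗ (fails at j=3)
  i=2: ✗ (fails at j=4)
  i=3: ✗ (fails at j=5)
  i=4: ✗ (fails at j=6)
  i=5: ✗ (fails at j=7)
  i=6: ✗ (fails at j=8)
  i=7: ✗ (fails at j=9)
  i=8: ✗ (fails at j=10)
  i=9: ✓ (all of [11,11])
  i=10: ✓ (all of [12,12])
Positions where it holds: {9, 10} → 2.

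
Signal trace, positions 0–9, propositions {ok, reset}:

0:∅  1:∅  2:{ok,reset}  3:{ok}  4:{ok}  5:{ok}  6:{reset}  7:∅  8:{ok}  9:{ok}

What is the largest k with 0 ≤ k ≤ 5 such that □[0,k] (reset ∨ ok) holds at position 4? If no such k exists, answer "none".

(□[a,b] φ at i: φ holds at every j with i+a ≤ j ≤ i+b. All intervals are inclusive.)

2

(reset ∨ ok) must hold from j=4 onward; find where it first fails.
  j=4: holds
  j=5: holds
  j=6: holds
  j=7: fails
Holds on [4,6], so largest k = 2.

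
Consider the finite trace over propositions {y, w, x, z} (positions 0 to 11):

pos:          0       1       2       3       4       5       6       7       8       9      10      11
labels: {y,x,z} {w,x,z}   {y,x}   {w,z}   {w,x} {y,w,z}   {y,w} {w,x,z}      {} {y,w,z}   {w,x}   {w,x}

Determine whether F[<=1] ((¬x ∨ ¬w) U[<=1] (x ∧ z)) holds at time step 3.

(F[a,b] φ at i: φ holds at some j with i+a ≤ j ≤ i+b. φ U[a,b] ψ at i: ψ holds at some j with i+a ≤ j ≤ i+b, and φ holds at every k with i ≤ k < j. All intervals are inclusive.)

No

Check ((¬x ∨ ¬w) U[<=1] (x ∧ z)) at each j in [3,4]:
  j=3: fails
  j=4: fails
No position in the window satisfies it → formula fails.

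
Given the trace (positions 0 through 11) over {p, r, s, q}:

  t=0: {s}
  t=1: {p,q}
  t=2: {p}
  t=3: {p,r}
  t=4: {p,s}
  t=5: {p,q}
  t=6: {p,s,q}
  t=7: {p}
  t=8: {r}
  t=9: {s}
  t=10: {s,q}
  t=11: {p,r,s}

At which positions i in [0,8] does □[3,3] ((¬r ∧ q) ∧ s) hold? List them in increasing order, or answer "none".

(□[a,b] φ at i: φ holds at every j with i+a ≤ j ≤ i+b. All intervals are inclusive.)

3, 7

Evaluate at each i in [0,8]:
  i=0: ✗ (fails at j=3)
  i=1: ✗ (fails at j=4)
  i=2: ✗ (fails at j=5)
  i=3: ✓ (all of [6,6])
  i=4: ✗ (fails at j=7)
  i=5: ✗ (fails at j=8)
  i=6: ✗ (fails at j=9)
  i=7: ✓ (all of [10,10])
  i=8: ✗ (fails at j=11)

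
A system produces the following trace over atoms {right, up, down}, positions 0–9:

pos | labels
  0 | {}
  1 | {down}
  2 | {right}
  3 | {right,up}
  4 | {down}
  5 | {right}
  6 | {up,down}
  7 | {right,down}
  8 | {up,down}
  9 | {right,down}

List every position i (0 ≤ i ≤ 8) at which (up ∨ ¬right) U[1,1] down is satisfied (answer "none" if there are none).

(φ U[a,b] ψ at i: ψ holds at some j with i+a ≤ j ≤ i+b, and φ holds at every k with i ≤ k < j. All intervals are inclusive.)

0, 3, 6, 8

Evaluate at each i in [0,8]:
  i=0: ✓ (rhs at j=1; lhs holds on [0,0])
  i=1: ✗ (no rhs in [2,2])
  i=2: ✗ (no rhs in [3,3])
  i=3: ✓ (rhs at j=4; lhs holds on [3,3])
  i=4: ✗ (no rhs in [5,5])
  i=5: ✗ (lhs fails at k=5 before rhs at j=6)
  i=6: ✓ (rhs at j=7; lhs holds on [6,6])
  i=7: ✗ (lhs fails at k=7 before rhs at j=8)
  i=8: ✓ (rhs at j=9; lhs holds on [8,8])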